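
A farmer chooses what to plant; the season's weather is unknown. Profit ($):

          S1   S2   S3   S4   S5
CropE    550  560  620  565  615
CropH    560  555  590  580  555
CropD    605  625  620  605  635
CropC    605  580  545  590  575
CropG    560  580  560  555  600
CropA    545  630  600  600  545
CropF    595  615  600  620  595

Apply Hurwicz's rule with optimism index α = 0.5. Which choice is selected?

CropD

CropE: 0.5·620 + 0.5·550 = 585
CropH: 0.5·590 + 0.5·555 = 572.5
CropD: 0.5·635 + 0.5·605 = 620
CropC: 0.5·605 + 0.5·545 = 575
CropG: 0.5·600 + 0.5·555 = 577.5
CropA: 0.5·630 + 0.5·545 = 587.5
CropF: 0.5·620 + 0.5·595 = 607.5
Highest Hurwicz score = 620 → CropD.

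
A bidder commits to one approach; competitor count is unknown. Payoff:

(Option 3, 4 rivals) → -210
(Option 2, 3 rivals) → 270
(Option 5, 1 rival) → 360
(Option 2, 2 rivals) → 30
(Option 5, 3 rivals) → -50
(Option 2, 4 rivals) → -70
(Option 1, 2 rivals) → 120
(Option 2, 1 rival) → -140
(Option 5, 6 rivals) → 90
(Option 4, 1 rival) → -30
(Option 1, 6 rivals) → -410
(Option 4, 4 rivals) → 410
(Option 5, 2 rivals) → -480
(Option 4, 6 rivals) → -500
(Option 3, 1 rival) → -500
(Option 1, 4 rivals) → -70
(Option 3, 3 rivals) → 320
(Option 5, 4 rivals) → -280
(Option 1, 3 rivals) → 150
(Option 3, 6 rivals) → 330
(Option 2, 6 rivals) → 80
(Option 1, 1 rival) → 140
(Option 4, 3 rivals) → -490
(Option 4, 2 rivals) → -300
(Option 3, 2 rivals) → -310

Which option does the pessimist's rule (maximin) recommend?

Option 2

Row minima: Option 1=-410, Option 2=-140, Option 3=-500, Option 4=-500, Option 5=-480
Best worst-case = -140 → Option 2.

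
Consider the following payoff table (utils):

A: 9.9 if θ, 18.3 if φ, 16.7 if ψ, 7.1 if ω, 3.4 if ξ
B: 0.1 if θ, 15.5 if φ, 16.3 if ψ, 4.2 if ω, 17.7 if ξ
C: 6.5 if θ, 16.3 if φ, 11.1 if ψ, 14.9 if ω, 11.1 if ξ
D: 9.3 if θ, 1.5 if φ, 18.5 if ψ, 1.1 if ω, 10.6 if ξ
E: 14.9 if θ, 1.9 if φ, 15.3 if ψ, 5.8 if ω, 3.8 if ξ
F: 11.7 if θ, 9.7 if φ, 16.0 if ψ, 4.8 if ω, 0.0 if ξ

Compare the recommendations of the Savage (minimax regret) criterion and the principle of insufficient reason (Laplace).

Column bests: θ=14.9, φ=18.3, ψ=18.5, ω=14.9, ξ=17.7.
A regrets: 5.0, 0.0, 1.8, 7.8, 14.3 → max 14.3
B regrets: 14.8, 2.8, 2.2, 10.7, 0.0 → max 14.8
C regrets: 8.4, 2.0, 7.4, 0.0, 6.6 → max 8.4
D regrets: 5.6, 16.8, 0.0, 13.8, 7.1 → max 16.8
E regrets: 0.0, 16.4, 3.2, 9.1, 13.9 → max 16.4
F regrets: 3.2, 8.6, 2.5, 10.1, 17.7 → max 17.7
Smallest max regret = 8.4 → C.
Row averages: A=11.08, B=10.76, C=11.98, D=8.2, E=8.34, F=8.44
Highest average = 11.98 → C.

minimax regret → C; laplace → C (agree)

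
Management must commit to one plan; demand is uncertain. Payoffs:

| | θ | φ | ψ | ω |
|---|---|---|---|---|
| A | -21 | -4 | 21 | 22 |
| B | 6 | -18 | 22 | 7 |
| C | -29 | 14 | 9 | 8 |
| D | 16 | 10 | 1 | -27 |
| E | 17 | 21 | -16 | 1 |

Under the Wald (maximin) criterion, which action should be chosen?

E

Row minima: A=-21, B=-18, C=-29, D=-27, E=-16
Best worst-case = -16 → E.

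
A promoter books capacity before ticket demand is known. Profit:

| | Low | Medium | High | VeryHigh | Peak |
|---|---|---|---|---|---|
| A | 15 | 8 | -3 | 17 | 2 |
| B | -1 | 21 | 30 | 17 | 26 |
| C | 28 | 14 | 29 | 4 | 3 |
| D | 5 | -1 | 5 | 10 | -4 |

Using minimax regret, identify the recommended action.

C

Column bests: Low=28, Medium=21, High=30, VeryHigh=17, Peak=26.
A regrets: 13, 13, 33, 0, 24 → max 33
B regrets: 29, 0, 0, 0, 0 → max 29
C regrets: 0, 7, 1, 13, 23 → max 23
D regrets: 23, 22, 25, 7, 30 → max 30
Smallest max regret = 23 → C.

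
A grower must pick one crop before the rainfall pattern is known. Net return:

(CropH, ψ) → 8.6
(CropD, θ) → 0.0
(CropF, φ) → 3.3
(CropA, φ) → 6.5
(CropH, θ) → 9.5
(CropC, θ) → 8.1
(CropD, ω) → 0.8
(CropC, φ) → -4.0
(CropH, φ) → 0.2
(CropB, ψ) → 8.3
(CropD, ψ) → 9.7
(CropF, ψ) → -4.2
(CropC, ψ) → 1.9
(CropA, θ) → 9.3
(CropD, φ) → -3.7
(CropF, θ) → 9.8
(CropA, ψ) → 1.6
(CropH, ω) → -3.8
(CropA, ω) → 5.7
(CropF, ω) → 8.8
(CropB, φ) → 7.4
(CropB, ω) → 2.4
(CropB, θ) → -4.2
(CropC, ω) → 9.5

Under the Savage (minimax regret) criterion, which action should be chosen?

Column bests: θ=9.8, φ=7.4, ψ=9.7, ω=9.5.
CropA regrets: 0.5, 0.9, 8.1, 3.8 → max 8.1
CropC regrets: 1.7, 11.4, 7.8, 0.0 → max 11.4
CropD regrets: 9.8, 11.1, 0.0, 8.7 → max 11.1
CropH regrets: 0.3, 7.2, 1.1, 13.3 → max 13.3
CropB regrets: 14.0, 0.0, 1.4, 7.1 → max 14.0
CropF regrets: 0.0, 4.1, 13.9, 0.7 → max 13.9
Smallest max regret = 8.1 → CropA.

CropA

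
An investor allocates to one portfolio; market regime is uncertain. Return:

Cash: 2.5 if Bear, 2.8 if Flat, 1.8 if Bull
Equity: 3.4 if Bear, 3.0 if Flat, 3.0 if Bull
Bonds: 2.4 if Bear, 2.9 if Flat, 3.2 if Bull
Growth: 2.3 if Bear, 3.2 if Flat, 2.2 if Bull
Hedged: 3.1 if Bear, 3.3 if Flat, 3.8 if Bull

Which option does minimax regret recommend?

Hedged

Column bests: Bear=3.4, Flat=3.3, Bull=3.8.
Cash regrets: 0.9, 0.5, 2.0 → max 2.0
Equity regrets: 0.0, 0.3, 0.8 → max 0.8
Bonds regrets: 1.0, 0.4, 0.6 → max 1.0
Growth regrets: 1.1, 0.1, 1.6 → max 1.6
Hedged regrets: 0.3, 0.0, 0.0 → max 0.3
Smallest max regret = 0.3 → Hedged.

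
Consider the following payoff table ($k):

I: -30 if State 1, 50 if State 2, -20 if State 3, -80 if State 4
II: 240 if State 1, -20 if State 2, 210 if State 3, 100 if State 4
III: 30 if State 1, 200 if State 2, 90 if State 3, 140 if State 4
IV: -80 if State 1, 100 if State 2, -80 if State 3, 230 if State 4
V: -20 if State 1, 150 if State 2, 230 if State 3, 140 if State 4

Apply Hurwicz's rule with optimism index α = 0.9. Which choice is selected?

I: 0.9·50 + 0.1·(-80) = 37
II: 0.9·240 + 0.1·(-20) = 214
III: 0.9·200 + 0.1·30 = 183
IV: 0.9·230 + 0.1·(-80) = 199
V: 0.9·230 + 0.1·(-20) = 205
Highest Hurwicz score = 214 → II.

II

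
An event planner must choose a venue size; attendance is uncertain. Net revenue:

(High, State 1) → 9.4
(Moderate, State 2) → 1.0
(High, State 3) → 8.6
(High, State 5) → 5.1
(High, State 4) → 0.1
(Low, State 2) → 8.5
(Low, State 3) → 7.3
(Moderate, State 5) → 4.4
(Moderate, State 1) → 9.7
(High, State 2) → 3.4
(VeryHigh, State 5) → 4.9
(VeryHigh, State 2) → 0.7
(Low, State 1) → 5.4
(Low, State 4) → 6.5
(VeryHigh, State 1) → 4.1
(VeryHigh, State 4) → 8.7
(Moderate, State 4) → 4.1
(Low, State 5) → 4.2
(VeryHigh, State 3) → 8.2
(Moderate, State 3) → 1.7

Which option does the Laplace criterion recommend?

Row averages: Low=6.38, Moderate=4.18, High=5.32, VeryHigh=5.32
Highest average = 6.38 → Low.

Low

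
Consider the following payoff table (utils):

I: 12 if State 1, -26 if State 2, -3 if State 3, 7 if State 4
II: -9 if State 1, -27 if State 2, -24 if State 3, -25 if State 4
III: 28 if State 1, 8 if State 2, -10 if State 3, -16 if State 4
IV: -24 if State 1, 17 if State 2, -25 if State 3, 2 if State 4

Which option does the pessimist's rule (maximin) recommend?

Row minima: I=-26, II=-27, III=-16, IV=-25
Best worst-case = -16 → III.

III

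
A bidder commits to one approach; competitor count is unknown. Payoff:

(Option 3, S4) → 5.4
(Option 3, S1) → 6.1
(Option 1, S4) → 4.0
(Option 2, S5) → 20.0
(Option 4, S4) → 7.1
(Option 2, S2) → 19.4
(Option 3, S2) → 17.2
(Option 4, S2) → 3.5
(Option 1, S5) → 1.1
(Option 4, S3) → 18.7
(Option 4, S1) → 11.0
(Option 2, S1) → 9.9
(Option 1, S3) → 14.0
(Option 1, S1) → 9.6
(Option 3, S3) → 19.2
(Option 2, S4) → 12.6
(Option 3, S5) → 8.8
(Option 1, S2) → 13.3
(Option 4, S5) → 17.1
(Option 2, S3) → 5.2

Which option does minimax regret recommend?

Option 3

Column bests: S1=11.0, S2=19.4, S3=19.2, S4=12.6, S5=20.0.
Option 1 regrets: 1.4, 6.1, 5.2, 8.6, 18.9 → max 18.9
Option 2 regrets: 1.1, 0.0, 14.0, 0.0, 0.0 → max 14.0
Option 3 regrets: 4.9, 2.2, 0.0, 7.2, 11.2 → max 11.2
Option 4 regrets: 0.0, 15.9, 0.5, 5.5, 2.9 → max 15.9
Smallest max regret = 11.2 → Option 3.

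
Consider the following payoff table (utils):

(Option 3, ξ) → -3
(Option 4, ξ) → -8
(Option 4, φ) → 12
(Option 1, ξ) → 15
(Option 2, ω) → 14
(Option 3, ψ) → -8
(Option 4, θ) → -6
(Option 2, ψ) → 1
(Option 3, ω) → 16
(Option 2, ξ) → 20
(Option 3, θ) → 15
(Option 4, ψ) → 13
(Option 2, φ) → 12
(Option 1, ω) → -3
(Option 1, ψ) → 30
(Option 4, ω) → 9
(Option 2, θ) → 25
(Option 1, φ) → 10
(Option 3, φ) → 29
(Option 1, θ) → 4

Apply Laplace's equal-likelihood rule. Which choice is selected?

Option 2

Row averages: Option 1=11.2, Option 2=14.4, Option 3=9.8, Option 4=4
Highest average = 14.4 → Option 2.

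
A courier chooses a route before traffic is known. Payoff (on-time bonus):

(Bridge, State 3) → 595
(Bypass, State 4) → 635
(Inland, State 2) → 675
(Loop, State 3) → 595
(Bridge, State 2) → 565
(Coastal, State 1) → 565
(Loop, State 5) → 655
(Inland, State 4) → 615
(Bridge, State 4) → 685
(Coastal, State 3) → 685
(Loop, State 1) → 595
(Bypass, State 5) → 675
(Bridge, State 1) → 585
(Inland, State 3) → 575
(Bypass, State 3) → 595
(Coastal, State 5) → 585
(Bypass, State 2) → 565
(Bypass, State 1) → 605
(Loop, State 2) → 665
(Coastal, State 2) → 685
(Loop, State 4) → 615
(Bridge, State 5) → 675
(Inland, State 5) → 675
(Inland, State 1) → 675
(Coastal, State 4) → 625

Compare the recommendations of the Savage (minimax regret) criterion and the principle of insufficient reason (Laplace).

minimax regret → Loop; laplace → Inland (disagree)

Column bests: State 1=675, State 2=685, State 3=685, State 4=685, State 5=675.
Inland regrets: 0, 10, 110, 70, 0 → max 110
Bypass regrets: 70, 120, 90, 50, 0 → max 120
Loop regrets: 80, 20, 90, 70, 20 → max 90
Coastal regrets: 110, 0, 0, 60, 90 → max 110
Bridge regrets: 90, 120, 90, 0, 0 → max 120
Smallest max regret = 90 → Loop.
Row averages: Inland=643, Bypass=615, Loop=625, Coastal=629, Bridge=621
Highest average = 643 → Inland.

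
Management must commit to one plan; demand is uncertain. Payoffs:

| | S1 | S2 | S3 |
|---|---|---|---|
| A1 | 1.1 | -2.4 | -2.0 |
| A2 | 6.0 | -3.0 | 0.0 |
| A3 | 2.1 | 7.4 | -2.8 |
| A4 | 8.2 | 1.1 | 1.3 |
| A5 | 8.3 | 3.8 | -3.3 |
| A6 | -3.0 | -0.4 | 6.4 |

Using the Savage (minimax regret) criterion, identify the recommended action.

A4

Column bests: S1=8.3, S2=7.4, S3=6.4.
A1 regrets: 7.2, 9.8, 8.4 → max 9.8
A2 regrets: 2.3, 10.4, 6.4 → max 10.4
A3 regrets: 6.2, 0.0, 9.2 → max 9.2
A4 regrets: 0.1, 6.3, 5.1 → max 6.3
A5 regrets: 0.0, 3.6, 9.7 → max 9.7
A6 regrets: 11.3, 7.8, 0.0 → max 11.3
Smallest max regret = 6.3 → A4.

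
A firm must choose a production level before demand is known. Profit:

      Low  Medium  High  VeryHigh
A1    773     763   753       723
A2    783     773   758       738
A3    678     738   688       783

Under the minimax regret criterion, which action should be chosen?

Column bests: Low=783, Medium=773, High=758, VeryHigh=783.
A1 regrets: 10, 10, 5, 60 → max 60
A2 regrets: 0, 0, 0, 45 → max 45
A3 regrets: 105, 35, 70, 0 → max 105
Smallest max regret = 45 → A2.

A2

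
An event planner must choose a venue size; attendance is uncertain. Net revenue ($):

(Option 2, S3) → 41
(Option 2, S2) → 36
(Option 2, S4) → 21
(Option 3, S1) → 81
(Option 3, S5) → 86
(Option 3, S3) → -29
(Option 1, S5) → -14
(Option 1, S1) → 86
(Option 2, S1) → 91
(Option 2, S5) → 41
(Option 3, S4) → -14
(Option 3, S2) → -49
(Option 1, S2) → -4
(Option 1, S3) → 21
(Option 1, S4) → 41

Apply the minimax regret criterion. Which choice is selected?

Option 2

Column bests: S1=91, S2=36, S3=41, S4=41, S5=86.
Option 1 regrets: 5, 40, 20, 0, 100 → max 100
Option 2 regrets: 0, 0, 0, 20, 45 → max 45
Option 3 regrets: 10, 85, 70, 55, 0 → max 85
Smallest max regret = 45 → Option 2.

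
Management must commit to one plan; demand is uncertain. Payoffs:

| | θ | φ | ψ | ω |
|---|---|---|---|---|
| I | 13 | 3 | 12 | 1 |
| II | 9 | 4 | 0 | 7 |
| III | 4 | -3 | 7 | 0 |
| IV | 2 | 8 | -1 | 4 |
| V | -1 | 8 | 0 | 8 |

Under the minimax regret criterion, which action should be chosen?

I

Column bests: θ=13, φ=8, ψ=12, ω=8.
I regrets: 0, 5, 0, 7 → max 7
II regrets: 4, 4, 12, 1 → max 12
III regrets: 9, 11, 5, 8 → max 11
IV regrets: 11, 0, 13, 4 → max 13
V regrets: 14, 0, 12, 0 → max 14
Smallest max regret = 7 → I.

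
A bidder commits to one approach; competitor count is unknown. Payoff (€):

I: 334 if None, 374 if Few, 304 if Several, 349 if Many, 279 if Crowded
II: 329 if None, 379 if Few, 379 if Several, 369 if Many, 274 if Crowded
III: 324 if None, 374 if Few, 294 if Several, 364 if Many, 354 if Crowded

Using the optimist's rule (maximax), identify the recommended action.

II

Row maxima: I=374, II=379, III=374
Best best-case = 379 → II.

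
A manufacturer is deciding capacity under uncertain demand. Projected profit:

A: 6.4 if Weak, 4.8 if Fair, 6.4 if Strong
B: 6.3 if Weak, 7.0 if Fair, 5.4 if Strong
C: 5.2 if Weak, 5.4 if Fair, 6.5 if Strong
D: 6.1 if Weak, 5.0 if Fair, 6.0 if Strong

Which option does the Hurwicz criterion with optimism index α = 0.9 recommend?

A: 0.9·6.4 + 0.1·4.8 = 6.24
B: 0.9·7.0 + 0.1·5.4 = 6.84
C: 0.9·6.5 + 0.1·5.2 = 6.37
D: 0.9·6.1 + 0.1·5.0 = 5.99
Highest Hurwicz score = 6.84 → B.

B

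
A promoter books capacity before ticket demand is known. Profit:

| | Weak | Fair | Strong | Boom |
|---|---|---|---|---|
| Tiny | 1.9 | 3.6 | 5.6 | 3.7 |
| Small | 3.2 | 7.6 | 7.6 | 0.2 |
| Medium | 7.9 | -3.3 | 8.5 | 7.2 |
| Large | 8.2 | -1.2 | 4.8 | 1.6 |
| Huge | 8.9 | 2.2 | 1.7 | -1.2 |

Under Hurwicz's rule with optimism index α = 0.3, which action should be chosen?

Tiny: 0.3·5.6 + 0.7·1.9 = 3.01
Small: 0.3·7.6 + 0.7·0.2 = 2.42
Medium: 0.3·8.5 + 0.7·(-3.3) = 0.24
Large: 0.3·8.2 + 0.7·(-1.2) = 1.62
Huge: 0.3·8.9 + 0.7·(-1.2) = 1.83
Highest Hurwicz score = 3.01 → Tiny.

Tiny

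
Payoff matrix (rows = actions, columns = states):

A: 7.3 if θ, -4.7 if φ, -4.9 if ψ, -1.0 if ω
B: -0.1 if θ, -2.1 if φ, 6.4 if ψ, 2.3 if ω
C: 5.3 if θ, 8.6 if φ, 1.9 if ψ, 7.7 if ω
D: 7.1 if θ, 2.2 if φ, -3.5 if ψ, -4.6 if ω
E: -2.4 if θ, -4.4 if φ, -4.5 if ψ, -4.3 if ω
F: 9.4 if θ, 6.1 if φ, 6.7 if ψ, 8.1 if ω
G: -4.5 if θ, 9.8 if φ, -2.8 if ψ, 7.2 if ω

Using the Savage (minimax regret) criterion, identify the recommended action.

Column bests: θ=9.4, φ=9.8, ψ=6.7, ω=8.1.
A regrets: 2.1, 14.5, 11.6, 9.1 → max 14.5
B regrets: 9.5, 11.9, 0.3, 5.8 → max 11.9
C regrets: 4.1, 1.2, 4.8, 0.4 → max 4.8
D regrets: 2.3, 7.6, 10.2, 12.7 → max 12.7
E regrets: 11.8, 14.2, 11.2, 12.4 → max 14.2
F regrets: 0.0, 3.7, 0.0, 0.0 → max 3.7
G regrets: 13.9, 0.0, 9.5, 0.9 → max 13.9
Smallest max regret = 3.7 → F.

F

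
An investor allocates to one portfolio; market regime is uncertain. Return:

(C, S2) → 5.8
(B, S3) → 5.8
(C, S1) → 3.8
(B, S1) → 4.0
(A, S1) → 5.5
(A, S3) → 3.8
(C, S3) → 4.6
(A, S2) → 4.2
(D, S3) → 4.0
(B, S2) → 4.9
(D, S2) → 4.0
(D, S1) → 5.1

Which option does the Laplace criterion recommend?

B

Row averages: A=4.5, B=4.9, C=71/15, D=131/30
Highest average = 4.9 → B.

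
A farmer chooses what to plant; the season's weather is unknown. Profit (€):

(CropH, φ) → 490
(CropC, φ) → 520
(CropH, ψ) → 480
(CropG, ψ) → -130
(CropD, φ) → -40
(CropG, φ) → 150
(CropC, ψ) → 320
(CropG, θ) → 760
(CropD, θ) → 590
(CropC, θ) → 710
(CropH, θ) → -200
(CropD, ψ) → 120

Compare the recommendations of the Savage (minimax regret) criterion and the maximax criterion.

Column bests: θ=760, φ=520, ψ=480.
CropC regrets: 50, 0, 160 → max 160
CropD regrets: 170, 560, 360 → max 560
CropG regrets: 0, 370, 610 → max 610
CropH regrets: 960, 30, 0 → max 960
Smallest max regret = 160 → CropC.
Row maxima: CropC=710, CropD=590, CropG=760, CropH=490
Best best-case = 760 → CropG.

minimax regret → CropC; maximax → CropG (disagree)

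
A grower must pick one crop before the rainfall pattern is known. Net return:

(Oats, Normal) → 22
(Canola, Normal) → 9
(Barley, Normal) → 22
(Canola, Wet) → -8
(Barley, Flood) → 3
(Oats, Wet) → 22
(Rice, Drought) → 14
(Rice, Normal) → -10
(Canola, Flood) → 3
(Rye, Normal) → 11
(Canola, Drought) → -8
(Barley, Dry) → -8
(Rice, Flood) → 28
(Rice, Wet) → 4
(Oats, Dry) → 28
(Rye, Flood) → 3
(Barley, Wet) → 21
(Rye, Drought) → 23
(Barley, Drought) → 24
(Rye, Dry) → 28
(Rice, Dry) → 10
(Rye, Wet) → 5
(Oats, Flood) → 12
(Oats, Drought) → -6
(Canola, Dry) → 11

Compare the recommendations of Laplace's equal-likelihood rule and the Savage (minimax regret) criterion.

laplace → Oats; minimax regret → Rye (disagree)

Row averages: Oats=15.6, Canola=1.4, Rye=14, Barley=12.4, Rice=9.2
Highest average = 15.6 → Oats.
Column bests: Drought=24, Dry=28, Normal=22, Wet=22, Flood=28.
Oats regrets: 30, 0, 0, 0, 16 → max 30
Canola regrets: 32, 17, 13, 30, 25 → max 32
Rye regrets: 1, 0, 11, 17, 25 → max 25
Barley regrets: 0, 36, 0, 1, 25 → max 36
Rice regrets: 10, 18, 32, 18, 0 → max 32
Smallest max regret = 25 → Rye.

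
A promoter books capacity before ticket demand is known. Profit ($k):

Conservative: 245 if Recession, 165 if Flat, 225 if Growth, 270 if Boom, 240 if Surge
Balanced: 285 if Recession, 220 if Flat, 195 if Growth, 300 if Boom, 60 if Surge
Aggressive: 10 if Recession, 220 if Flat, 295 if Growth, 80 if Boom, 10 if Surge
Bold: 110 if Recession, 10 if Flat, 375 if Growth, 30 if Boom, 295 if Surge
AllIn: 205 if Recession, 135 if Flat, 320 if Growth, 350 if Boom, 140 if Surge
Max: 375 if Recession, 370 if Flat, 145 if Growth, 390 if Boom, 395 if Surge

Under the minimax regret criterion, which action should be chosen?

Conservative

Column bests: Recession=375, Flat=370, Growth=375, Boom=390, Surge=395.
Conservative regrets: 130, 205, 150, 120, 155 → max 205
Balanced regrets: 90, 150, 180, 90, 335 → max 335
Aggressive regrets: 365, 150, 80, 310, 385 → max 385
Bold regrets: 265, 360, 0, 360, 100 → max 360
AllIn regrets: 170, 235, 55, 40, 255 → max 255
Max regrets: 0, 0, 230, 0, 0 → max 230
Smallest max regret = 205 → Conservative.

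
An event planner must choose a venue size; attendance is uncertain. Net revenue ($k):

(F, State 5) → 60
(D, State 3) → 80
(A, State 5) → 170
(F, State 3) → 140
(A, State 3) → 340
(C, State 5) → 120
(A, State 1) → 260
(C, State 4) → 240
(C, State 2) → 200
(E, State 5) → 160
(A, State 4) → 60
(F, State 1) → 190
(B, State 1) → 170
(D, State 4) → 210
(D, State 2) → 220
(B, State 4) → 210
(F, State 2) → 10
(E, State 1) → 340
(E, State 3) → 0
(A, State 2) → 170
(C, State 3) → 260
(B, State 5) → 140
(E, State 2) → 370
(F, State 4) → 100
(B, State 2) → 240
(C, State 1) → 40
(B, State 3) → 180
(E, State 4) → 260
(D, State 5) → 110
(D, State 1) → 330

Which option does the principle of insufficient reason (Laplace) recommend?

E

Row averages: A=200, B=188, C=172, D=190, E=226, F=100
Highest average = 226 → E.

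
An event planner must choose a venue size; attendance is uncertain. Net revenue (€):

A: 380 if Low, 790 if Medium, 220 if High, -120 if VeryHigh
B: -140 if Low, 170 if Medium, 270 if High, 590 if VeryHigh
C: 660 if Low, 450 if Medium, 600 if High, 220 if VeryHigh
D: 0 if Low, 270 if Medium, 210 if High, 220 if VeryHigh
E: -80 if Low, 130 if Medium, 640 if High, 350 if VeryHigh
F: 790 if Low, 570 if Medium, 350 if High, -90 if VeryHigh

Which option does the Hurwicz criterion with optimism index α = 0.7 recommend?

C

A: 0.7·790 + 0.3·(-120) = 517
B: 0.7·590 + 0.3·(-140) = 371
C: 0.7·660 + 0.3·220 = 528
D: 0.7·270 + 0.3·0 = 189
E: 0.7·640 + 0.3·(-80) = 424
F: 0.7·790 + 0.3·(-90) = 526
Highest Hurwicz score = 528 → C.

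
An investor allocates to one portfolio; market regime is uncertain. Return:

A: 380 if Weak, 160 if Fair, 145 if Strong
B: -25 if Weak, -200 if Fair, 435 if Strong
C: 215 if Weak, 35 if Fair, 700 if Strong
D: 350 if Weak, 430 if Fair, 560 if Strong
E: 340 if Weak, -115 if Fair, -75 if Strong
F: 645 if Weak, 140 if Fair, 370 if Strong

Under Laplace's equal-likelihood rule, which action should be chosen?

D

Row averages: A=685/3, B=70, C=950/3, D=1340/3, E=50, F=385
Highest average = 1340/3 → D.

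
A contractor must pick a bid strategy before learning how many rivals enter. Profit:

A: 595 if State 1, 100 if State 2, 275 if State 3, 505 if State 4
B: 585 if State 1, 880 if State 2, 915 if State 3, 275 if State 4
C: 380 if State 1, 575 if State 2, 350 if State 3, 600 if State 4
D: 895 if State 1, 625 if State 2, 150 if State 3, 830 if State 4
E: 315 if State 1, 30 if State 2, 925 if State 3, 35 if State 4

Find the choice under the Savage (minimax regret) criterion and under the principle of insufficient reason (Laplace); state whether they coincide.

minimax regret → B; laplace → B (agree)

Column bests: State 1=895, State 2=880, State 3=925, State 4=830.
A regrets: 300, 780, 650, 325 → max 780
B regrets: 310, 0, 10, 555 → max 555
C regrets: 515, 305, 575, 230 → max 575
D regrets: 0, 255, 775, 0 → max 775
E regrets: 580, 850, 0, 795 → max 850
Smallest max regret = 555 → B.
Row averages: A=368.75, B=663.75, C=476.25, D=625, E=326.25
Highest average = 663.75 → B.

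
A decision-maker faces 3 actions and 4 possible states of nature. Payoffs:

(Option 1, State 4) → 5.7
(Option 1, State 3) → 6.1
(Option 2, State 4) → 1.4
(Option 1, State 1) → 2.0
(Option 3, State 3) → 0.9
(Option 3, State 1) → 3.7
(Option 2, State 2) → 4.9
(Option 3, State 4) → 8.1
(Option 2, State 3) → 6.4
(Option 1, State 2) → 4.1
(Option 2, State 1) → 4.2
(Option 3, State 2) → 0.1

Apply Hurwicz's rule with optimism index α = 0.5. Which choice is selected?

Option 3

Option 1: 0.5·6.1 + 0.5·2.0 = 4.05
Option 2: 0.5·6.4 + 0.5·1.4 = 3.9
Option 3: 0.5·8.1 + 0.5·0.1 = 4.1
Highest Hurwicz score = 4.1 → Option 3.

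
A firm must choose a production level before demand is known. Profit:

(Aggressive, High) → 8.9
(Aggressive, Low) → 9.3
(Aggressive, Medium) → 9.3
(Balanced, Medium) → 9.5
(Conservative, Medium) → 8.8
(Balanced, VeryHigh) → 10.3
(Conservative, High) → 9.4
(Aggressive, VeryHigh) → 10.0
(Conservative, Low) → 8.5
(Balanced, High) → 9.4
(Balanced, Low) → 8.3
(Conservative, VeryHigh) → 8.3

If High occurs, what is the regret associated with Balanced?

0.0

Best payoff under High is 9.4.
Regret = 9.4 − 9.4 = 0.0.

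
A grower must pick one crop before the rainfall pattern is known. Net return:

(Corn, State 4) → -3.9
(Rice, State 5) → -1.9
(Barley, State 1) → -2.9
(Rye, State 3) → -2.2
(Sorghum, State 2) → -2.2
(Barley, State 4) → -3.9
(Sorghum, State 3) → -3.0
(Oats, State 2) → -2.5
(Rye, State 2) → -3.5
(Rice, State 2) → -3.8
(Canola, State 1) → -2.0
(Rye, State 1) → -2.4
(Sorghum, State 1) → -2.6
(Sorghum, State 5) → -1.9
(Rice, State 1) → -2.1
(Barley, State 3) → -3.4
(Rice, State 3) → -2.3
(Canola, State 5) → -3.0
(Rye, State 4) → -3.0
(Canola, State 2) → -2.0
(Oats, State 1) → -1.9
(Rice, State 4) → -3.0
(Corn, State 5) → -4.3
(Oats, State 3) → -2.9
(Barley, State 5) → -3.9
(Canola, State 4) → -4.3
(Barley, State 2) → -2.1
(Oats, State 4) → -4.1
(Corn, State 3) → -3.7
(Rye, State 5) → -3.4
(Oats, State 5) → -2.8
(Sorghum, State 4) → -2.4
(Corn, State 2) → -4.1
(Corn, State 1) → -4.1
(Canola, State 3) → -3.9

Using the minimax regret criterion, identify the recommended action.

Column bests: State 1=-1.9, State 2=-2.0, State 3=-2.2, State 4=-2.4, State 5=-1.9.
Rice regrets: 0.2, 1.8, 0.1, 0.6, 0.0 → max 1.8
Canola regrets: 0.1, 0.0, 1.7, 1.9, 1.1 → max 1.9
Sorghum regrets: 0.7, 0.2, 0.8, 0.0, 0.0 → max 0.8
Oats regrets: 0.0, 0.5, 0.7, 1.7, 0.9 → max 1.7
Rye regrets: 0.5, 1.5, 0.0, 0.6, 1.5 → max 1.5
Corn regrets: 2.2, 2.1, 1.5, 1.5, 2.4 → max 2.4
Barley regrets: 1.0, 0.1, 1.2, 1.5, 2.0 → max 2.0
Smallest max regret = 0.8 → Sorghum.

Sorghum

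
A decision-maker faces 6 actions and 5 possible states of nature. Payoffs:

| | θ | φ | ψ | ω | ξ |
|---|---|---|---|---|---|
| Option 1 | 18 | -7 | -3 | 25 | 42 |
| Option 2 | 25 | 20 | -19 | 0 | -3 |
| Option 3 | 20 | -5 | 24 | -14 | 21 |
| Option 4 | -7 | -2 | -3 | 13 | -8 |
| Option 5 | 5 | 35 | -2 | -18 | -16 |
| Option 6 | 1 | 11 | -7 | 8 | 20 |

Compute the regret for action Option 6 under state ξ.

Best payoff under ξ is 42.
Regret = 42 − 20 = 22.

22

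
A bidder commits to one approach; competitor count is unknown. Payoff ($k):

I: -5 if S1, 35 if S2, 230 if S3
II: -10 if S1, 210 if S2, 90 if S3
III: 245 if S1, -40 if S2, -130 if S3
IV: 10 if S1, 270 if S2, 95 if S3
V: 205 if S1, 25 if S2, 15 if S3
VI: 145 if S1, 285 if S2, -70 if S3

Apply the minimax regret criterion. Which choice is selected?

IV

Column bests: S1=245, S2=285, S3=230.
I regrets: 250, 250, 0 → max 250
II regrets: 255, 75, 140 → max 255
III regrets: 0, 325, 360 → max 360
IV regrets: 235, 15, 135 → max 235
V regrets: 40, 260, 215 → max 260
VI regrets: 100, 0, 300 → max 300
Smallest max regret = 235 → IV.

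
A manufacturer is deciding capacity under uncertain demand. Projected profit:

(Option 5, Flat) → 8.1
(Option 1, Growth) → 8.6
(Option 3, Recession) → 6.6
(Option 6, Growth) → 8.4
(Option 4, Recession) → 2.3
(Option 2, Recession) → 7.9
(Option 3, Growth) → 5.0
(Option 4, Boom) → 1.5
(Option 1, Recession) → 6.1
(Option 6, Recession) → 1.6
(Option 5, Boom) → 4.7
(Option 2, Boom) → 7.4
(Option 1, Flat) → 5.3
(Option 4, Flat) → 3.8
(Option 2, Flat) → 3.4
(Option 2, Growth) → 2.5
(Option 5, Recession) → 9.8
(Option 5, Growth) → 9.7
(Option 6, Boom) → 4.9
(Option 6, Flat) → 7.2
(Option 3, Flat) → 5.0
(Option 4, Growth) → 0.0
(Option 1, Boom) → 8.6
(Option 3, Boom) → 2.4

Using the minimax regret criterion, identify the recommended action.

Option 1

Column bests: Recession=9.8, Flat=8.1, Growth=9.7, Boom=8.6.
Option 1 regrets: 3.7, 2.8, 1.1, 0.0 → max 3.7
Option 2 regrets: 1.9, 4.7, 7.2, 1.2 → max 7.2
Option 3 regrets: 3.2, 3.1, 4.7, 6.2 → max 6.2
Option 4 regrets: 7.5, 4.3, 9.7, 7.1 → max 9.7
Option 5 regrets: 0.0, 0.0, 0.0, 3.9 → max 3.9
Option 6 regrets: 8.2, 0.9, 1.3, 3.7 → max 8.2
Smallest max regret = 3.7 → Option 1.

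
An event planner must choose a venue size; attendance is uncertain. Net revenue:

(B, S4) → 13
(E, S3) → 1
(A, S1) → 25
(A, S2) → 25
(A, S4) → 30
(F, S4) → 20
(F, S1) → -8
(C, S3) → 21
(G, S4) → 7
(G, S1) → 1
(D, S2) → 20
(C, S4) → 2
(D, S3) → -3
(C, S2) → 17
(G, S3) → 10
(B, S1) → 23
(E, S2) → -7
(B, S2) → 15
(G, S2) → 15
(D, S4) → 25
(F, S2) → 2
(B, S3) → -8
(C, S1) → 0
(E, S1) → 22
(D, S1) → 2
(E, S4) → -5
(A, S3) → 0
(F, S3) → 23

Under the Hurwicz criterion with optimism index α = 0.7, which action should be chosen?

A

A: 0.7·30 + 0.3·0 = 21
B: 0.7·23 + 0.3·(-8) = 13.7
C: 0.7·21 + 0.3·0 = 14.7
D: 0.7·25 + 0.3·(-3) = 16.6
E: 0.7·22 + 0.3·(-7) = 13.3
F: 0.7·23 + 0.3·(-8) = 13.7
G: 0.7·15 + 0.3·1 = 10.8
Highest Hurwicz score = 21 → A.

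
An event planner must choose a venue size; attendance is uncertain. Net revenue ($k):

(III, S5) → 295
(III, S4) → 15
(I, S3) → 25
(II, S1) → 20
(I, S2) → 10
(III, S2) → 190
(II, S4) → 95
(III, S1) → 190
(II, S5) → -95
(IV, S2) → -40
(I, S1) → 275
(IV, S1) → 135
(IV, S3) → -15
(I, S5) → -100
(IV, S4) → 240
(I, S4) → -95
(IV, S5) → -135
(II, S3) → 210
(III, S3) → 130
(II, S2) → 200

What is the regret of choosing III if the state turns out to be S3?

Best payoff under S3 is 210.
Regret = 210 − 130 = 80.

80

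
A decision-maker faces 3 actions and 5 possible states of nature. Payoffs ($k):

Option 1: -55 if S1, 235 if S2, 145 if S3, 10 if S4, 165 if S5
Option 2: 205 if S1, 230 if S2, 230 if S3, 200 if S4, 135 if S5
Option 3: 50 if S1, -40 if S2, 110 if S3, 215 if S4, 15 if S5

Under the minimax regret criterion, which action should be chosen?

Column bests: S1=205, S2=235, S3=230, S4=215, S5=165.
Option 1 regrets: 260, 0, 85, 205, 0 → max 260
Option 2 regrets: 0, 5, 0, 15, 30 → max 30
Option 3 regrets: 155, 275, 120, 0, 150 → max 275
Smallest max regret = 30 → Option 2.

Option 2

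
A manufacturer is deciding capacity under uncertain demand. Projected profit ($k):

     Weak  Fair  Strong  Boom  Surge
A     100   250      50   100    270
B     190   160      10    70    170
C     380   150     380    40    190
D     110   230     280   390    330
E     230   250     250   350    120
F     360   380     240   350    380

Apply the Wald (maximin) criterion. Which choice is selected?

Row minima: A=50, B=10, C=40, D=110, E=120, F=240
Best worst-case = 240 → F.

F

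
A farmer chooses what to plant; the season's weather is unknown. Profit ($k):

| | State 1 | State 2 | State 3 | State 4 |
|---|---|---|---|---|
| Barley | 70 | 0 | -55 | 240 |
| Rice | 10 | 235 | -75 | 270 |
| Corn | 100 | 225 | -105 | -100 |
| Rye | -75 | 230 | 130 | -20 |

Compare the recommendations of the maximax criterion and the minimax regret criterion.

Row maxima: Barley=240, Rice=270, Corn=225, Rye=230
Best best-case = 270 → Rice.
Column bests: State 1=100, State 2=235, State 3=130, State 4=270.
Barley regrets: 30, 235, 185, 30 → max 235
Rice regrets: 90, 0, 205, 0 → max 205
Corn regrets: 0, 10, 235, 370 → max 370
Rye regrets: 175, 5, 0, 290 → max 290
Smallest max regret = 205 → Rice.

maximax → Rice; minimax regret → Rice (agree)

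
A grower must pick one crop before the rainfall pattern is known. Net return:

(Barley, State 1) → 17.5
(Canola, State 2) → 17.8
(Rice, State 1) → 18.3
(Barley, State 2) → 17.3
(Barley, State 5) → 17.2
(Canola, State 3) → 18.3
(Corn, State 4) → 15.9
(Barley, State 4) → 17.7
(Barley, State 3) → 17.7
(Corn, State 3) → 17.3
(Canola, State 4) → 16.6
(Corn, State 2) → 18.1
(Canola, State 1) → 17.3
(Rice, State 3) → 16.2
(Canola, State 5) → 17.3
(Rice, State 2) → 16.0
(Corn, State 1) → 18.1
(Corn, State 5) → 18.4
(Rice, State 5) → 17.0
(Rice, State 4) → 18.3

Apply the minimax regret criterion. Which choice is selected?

Column bests: State 1=18.3, State 2=18.1, State 3=18.3, State 4=18.3, State 5=18.4.
Rice regrets: 0.0, 2.1, 2.1, 0.0, 1.4 → max 2.1
Canola regrets: 1.0, 0.3, 0.0, 1.7, 1.1 → max 1.7
Corn regrets: 0.2, 0.0, 1.0, 2.4, 0.0 → max 2.4
Barley regrets: 0.8, 0.8, 0.6, 0.6, 1.2 → max 1.2
Smallest max regret = 1.2 → Barley.

Barley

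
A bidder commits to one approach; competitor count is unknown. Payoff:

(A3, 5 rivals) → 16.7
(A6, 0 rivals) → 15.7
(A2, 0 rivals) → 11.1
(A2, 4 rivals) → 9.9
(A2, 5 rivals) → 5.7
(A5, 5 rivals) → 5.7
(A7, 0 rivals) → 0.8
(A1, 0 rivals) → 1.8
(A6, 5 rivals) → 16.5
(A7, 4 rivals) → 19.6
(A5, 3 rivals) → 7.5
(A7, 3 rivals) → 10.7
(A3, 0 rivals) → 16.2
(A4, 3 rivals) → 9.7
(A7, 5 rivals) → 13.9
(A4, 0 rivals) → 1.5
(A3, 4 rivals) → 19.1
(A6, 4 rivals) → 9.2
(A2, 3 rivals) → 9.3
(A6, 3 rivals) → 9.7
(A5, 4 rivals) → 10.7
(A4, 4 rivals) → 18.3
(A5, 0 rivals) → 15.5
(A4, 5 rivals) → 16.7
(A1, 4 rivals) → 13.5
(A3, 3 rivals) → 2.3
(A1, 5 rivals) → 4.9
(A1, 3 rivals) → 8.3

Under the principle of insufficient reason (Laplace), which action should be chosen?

A3

Row averages: A1=7.125, A2=9, A3=13.575, A4=11.55, A5=9.85, A6=12.775, A7=11.25
Highest average = 13.575 → A3.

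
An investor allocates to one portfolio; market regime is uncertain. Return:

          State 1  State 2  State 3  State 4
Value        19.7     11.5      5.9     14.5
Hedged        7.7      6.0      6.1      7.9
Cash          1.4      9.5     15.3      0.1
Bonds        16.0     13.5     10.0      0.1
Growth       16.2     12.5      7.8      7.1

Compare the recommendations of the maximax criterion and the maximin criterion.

maximax → Value; maximin → Growth (disagree)

Row maxima: Value=19.7, Hedged=7.9, Cash=15.3, Bonds=16.0, Growth=16.2
Best best-case = 19.7 → Value.
Row minima: Value=5.9, Hedged=6.0, Cash=0.1, Bonds=0.1, Growth=7.1
Best worst-case = 7.1 → Growth.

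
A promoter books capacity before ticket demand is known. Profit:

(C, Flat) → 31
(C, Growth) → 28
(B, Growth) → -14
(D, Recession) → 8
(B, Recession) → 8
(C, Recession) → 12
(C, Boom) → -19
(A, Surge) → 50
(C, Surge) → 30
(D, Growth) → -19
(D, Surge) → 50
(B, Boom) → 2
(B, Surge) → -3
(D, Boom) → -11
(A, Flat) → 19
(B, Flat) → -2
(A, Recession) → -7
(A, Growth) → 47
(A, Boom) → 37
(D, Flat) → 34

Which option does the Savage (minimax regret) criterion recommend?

A

Column bests: Recession=12, Flat=34, Growth=47, Boom=37, Surge=50.
A regrets: 19, 15, 0, 0, 0 → max 19
B regrets: 4, 36, 61, 35, 53 → max 61
C regrets: 0, 3, 19, 56, 20 → max 56
D regrets: 4, 0, 66, 48, 0 → max 66
Smallest max regret = 19 → A.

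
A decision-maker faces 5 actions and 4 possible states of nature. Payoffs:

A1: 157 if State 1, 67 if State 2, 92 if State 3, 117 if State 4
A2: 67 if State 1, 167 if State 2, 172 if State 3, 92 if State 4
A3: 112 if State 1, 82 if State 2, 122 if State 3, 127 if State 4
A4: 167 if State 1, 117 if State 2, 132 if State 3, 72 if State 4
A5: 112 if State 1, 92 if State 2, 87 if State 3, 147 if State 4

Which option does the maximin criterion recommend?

Row minima: A1=67, A2=67, A3=82, A4=72, A5=87
Best worst-case = 87 → A5.

A5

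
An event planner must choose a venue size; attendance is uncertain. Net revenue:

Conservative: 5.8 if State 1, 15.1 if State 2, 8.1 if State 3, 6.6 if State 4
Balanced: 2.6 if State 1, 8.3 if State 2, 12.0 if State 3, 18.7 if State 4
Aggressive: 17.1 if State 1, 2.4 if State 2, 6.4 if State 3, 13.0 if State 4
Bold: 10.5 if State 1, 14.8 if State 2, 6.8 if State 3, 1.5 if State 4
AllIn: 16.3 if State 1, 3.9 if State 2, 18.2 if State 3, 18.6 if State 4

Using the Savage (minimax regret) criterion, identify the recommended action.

Column bests: State 1=17.1, State 2=15.1, State 3=18.2, State 4=18.7.
Conservative regrets: 11.3, 0.0, 10.1, 12.1 → max 12.1
Balanced regrets: 14.5, 6.8, 6.2, 0.0 → max 14.5
Aggressive regrets: 0.0, 12.7, 11.8, 5.7 → max 12.7
Bold regrets: 6.6, 0.3, 11.4, 17.2 → max 17.2
AllIn regrets: 0.8, 11.2, 0.0, 0.1 → max 11.2
Smallest max regret = 11.2 → AllIn.

AllIn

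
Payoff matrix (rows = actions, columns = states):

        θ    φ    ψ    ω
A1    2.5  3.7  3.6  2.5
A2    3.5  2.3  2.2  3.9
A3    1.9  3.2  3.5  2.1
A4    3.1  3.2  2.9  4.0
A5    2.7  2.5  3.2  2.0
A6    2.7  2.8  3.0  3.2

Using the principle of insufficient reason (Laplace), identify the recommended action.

A4

Row averages: A1=3.075, A2=2.975, A3=2.675, A4=3.3, A5=2.6, A6=2.925
Highest average = 3.3 → A4.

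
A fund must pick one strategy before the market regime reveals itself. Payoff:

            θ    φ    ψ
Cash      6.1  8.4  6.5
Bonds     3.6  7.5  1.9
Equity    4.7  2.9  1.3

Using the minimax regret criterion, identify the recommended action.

Cash

Column bests: θ=6.1, φ=8.4, ψ=6.5.
Cash regrets: 0.0, 0.0, 0.0 → max 0.0
Bonds regrets: 2.5, 0.9, 4.6 → max 4.6
Equity regrets: 1.4, 5.5, 5.2 → max 5.5
Smallest max regret = 0.0 → Cash.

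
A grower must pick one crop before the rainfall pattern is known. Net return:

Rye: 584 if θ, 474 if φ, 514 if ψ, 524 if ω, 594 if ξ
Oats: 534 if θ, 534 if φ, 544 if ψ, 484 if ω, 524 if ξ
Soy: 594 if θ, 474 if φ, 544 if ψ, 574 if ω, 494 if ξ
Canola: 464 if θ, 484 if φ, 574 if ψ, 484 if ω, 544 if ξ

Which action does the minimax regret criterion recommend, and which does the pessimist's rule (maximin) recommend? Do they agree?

Column bests: θ=594, φ=534, ψ=574, ω=574, ξ=594.
Rye regrets: 10, 60, 60, 50, 0 → max 60
Oats regrets: 60, 0, 30, 90, 70 → max 90
Soy regrets: 0, 60, 30, 0, 100 → max 100
Canola regrets: 130, 50, 0, 90, 50 → max 130
Smallest max regret = 60 → Rye.
Row minima: Rye=474, Oats=484, Soy=474, Canola=464
Best worst-case = 484 → Oats.

minimax regret → Rye; maximin → Oats (disagree)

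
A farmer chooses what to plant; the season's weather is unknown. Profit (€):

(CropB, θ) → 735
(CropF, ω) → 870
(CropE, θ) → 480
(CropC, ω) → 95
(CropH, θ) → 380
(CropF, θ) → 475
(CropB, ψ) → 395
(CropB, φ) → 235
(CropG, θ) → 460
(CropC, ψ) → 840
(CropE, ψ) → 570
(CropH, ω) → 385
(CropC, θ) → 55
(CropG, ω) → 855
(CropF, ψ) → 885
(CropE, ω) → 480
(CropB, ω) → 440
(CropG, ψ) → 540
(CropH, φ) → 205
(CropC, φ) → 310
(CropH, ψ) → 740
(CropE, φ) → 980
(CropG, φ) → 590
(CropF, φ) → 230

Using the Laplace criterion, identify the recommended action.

Row averages: CropE=627.5, CropC=325, CropB=451.25, CropG=611.25, CropF=615, CropH=427.5
Highest average = 627.5 → CropE.

CropE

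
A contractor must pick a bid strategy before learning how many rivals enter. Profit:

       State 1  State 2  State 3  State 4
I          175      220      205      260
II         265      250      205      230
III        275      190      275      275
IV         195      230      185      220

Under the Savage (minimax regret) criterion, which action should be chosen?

III

Column bests: State 1=275, State 2=250, State 3=275, State 4=275.
I regrets: 100, 30, 70, 15 → max 100
II regrets: 10, 0, 70, 45 → max 70
III regrets: 0, 60, 0, 0 → max 60
IV regrets: 80, 20, 90, 55 → max 90
Smallest max regret = 60 → III.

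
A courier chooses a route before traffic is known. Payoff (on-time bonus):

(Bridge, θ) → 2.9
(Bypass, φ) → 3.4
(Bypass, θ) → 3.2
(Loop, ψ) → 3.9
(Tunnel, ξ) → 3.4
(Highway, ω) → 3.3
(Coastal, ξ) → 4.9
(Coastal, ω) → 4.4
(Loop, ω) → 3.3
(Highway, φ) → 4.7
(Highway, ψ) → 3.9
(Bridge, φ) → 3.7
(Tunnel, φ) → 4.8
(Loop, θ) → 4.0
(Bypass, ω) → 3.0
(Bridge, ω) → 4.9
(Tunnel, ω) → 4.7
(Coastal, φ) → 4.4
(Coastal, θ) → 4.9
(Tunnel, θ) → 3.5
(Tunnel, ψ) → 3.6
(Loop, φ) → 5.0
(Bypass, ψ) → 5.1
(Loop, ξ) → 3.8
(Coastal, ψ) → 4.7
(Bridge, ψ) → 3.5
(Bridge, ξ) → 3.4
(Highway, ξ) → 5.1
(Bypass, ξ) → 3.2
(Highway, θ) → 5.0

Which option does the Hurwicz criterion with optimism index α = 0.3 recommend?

Highway: 0.3·5.1 + 0.7·3.3 = 3.84
Coastal: 0.3·4.9 + 0.7·4.4 = 4.55
Bypass: 0.3·5.1 + 0.7·3.0 = 3.63
Loop: 0.3·5.0 + 0.7·3.3 = 3.81
Bridge: 0.3·4.9 + 0.7·2.9 = 3.5
Tunnel: 0.3·4.8 + 0.7·3.4 = 3.82
Highest Hurwicz score = 4.55 → Coastal.

Coastal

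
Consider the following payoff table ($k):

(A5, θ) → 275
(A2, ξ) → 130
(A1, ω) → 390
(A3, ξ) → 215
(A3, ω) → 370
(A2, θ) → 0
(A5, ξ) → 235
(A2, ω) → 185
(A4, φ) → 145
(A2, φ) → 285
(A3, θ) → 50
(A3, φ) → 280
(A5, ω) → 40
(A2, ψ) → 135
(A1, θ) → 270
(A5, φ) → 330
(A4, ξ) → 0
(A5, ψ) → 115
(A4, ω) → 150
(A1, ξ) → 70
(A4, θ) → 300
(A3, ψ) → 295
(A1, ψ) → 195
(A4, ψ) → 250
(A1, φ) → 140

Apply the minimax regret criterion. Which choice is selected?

Column bests: θ=300, φ=330, ψ=295, ω=390, ξ=235.
A1 regrets: 30, 190, 100, 0, 165 → max 190
A2 regrets: 300, 45, 160, 205, 105 → max 300
A3 regrets: 250, 50, 0, 20, 20 → max 250
A4 regrets: 0, 185, 45, 240, 235 → max 240
A5 regrets: 25, 0, 180, 350, 0 → max 350
Smallest max regret = 190 → A1.

A1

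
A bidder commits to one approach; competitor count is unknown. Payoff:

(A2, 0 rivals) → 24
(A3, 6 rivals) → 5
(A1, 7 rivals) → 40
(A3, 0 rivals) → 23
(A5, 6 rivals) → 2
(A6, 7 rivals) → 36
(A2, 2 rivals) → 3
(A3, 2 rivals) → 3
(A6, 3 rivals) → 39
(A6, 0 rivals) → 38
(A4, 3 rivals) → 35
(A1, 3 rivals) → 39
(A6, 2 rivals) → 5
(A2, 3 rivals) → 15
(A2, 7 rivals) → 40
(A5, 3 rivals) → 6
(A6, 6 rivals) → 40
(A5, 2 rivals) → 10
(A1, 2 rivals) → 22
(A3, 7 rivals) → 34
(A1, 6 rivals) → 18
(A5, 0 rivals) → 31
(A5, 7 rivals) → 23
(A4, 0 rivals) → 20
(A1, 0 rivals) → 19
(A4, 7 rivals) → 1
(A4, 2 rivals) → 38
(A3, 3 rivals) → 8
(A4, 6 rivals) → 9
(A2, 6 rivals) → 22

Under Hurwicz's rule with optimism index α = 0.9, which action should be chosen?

A1: 0.9·40 + 0.1·18 = 37.8
A2: 0.9·40 + 0.1·3 = 36.3
A3: 0.9·34 + 0.1·3 = 30.9
A4: 0.9·38 + 0.1·1 = 34.3
A5: 0.9·31 + 0.1·2 = 28.1
A6: 0.9·40 + 0.1·5 = 36.5
Highest Hurwicz score = 37.8 → A1.

A1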